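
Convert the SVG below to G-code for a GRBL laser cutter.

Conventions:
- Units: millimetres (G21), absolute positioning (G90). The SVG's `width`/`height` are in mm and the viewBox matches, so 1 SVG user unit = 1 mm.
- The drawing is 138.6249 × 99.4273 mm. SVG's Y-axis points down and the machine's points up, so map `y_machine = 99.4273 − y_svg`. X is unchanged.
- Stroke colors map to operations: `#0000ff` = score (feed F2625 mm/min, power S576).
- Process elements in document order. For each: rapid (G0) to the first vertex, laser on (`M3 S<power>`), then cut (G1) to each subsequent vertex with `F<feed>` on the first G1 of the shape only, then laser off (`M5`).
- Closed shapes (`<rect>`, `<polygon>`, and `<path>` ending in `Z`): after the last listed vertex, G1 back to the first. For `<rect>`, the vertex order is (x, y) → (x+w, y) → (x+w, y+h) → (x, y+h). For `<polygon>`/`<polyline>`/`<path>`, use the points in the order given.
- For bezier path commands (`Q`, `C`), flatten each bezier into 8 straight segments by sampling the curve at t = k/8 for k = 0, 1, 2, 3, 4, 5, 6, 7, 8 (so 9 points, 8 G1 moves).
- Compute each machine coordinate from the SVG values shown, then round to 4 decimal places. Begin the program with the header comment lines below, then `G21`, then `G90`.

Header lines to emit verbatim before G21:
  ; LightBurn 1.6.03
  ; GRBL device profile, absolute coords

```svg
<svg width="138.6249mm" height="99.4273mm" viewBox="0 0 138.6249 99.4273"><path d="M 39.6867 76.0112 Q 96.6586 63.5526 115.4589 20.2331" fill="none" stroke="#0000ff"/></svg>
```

; LightBurn 1.6.03
; GRBL device profile, absolute coords
G21
G90
G0 X39.6867 Y23.4161
M3 S576
G1 X53.3332 Y27.0130 F2625
G1 X65.7869 Y31.5742
G1 X77.0477 Y37.0999
G1 X87.1157 Y43.5899
G1 X95.9908 Y51.0444
G1 X103.6730 Y59.4633
G1 X110.1624 Y68.8465
G1 X115.4589 Y79.1942
M5

1 u = 1 mm; y_m = 99.4273 − y.

[1] `<path>` quadratic bezier, #0000ff→score S576 F2625: (39.6867,23.4161) → (53.3332,27.0130) → (65.7869,31.5742) → (77.0477,37.0999) → (87.1157,43.5899) → (95.9908,51.0444) → (103.6730,59.4633) → (110.1624,68.8465) → (115.4589,79.1942)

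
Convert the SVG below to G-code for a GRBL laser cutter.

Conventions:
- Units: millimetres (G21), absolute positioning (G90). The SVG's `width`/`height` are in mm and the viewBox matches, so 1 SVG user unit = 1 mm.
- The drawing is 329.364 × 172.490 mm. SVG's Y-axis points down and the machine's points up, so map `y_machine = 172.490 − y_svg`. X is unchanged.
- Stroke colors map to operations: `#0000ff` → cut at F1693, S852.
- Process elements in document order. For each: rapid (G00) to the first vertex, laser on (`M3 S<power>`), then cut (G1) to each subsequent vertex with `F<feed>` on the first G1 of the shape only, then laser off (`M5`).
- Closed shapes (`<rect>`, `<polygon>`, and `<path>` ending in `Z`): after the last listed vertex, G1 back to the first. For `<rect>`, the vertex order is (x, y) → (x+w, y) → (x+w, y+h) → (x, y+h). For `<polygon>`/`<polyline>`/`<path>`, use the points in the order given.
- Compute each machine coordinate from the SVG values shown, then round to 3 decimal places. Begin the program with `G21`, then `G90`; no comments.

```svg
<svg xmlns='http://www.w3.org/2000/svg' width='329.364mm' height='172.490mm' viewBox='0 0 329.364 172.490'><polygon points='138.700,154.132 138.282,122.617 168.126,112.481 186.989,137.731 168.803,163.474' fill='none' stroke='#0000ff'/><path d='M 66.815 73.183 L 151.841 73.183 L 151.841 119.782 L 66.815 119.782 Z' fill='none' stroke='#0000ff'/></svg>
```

G21
G90
G00 X138.700 Y18.358
M3 S852
G1 X138.282 Y49.873 F1693
G1 X168.126 Y60.009
G1 X186.989 Y34.759
G1 X168.803 Y9.016
G1 X138.700 Y18.358
M5
G00 X66.815 Y99.307
M3 S852
G1 X151.841 Y99.307 F1693
G1 X151.841 Y52.708
G1 X66.815 Y52.708
G1 X66.815 Y99.307
M5

Since the viewBox matches the mm dimensions, user units are millimetres directly. The only transform is the Y-flip y_m = 172.490 − y_svg.

Shape 1 is a regular polygon drawn with `<polygon>`. Its stroke #0000ff means cut at S852, F1693. After flipping Y the toolpath is (138.700,18.358) → (138.282,49.873) → (168.126,60.009) → (186.989,34.759) → (168.803,9.016) → (138.700,18.358), returning to the start.

Shape 2 is a rectangle drawn with `<path>`. Its stroke #0000ff means cut at S852, F1693. After flipping Y the toolpath is (66.815,99.307) → (151.841,99.307) → (151.841,52.708) → (66.815,52.708) → (66.815,99.307), returning to the start.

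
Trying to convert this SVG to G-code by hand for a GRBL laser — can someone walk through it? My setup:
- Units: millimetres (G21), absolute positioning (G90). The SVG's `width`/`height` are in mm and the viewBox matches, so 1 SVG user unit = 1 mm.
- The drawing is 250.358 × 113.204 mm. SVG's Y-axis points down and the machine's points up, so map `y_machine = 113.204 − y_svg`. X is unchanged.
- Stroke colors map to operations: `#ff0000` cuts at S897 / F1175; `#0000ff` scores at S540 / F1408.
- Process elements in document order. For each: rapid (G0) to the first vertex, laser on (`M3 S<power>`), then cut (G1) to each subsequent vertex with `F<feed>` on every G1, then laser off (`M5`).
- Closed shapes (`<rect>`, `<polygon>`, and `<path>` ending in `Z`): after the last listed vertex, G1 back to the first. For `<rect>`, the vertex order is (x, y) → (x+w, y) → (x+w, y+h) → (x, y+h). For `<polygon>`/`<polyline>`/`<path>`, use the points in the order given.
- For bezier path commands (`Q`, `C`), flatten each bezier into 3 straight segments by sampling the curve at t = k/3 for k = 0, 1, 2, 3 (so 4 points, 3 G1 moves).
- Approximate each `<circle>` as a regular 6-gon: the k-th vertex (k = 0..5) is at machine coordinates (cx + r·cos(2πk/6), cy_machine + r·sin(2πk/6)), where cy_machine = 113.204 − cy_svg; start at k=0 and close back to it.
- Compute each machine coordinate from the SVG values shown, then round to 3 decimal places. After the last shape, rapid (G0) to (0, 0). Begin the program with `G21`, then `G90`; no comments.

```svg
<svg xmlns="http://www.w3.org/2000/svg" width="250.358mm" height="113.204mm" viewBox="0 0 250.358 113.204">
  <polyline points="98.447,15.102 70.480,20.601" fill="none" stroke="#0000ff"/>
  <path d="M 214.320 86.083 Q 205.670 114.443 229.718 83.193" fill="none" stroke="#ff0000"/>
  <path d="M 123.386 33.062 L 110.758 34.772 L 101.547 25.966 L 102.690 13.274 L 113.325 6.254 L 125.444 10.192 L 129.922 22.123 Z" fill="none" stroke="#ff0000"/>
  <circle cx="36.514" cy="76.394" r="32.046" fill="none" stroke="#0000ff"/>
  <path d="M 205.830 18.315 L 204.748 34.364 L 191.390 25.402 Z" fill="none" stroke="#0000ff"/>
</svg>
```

1 u = 1 mm; y_m = 113.204 − y.

[1] `<polyline>` line segment, #0000ff→score S540 F1408: (98.447,98.102) → (70.480,92.603)

[2] `<path>` quadratic bezier, #ff0000→cut S897 F1175: (214.320,27.121) → (212.186,14.838) → (217.319,15.801) → (229.718,30.011)

[3] `<path>` regular polygon, #ff0000→cut S897 F1175: (123.386,80.142) → (110.758,78.432) → (101.547,87.238) → (102.690,99.930) → (113.325,106.950) → (125.444,103.012) → (129.922,91.081) → (123.386,80.142) (closed)

[4] `<circle>` circle, #0000ff→score S540 F1408: (68.560,36.810) → (52.537,64.563) → (20.491,64.563) → (4.468,36.810) → (20.491,9.057) → (52.537,9.057) → (68.560,36.810) (closed)

[5] `<path>` regular polygon, #0000ff→score S540 F1408: (205.830,94.889) → (204.748,78.840) → (191.390,87.802) → (205.830,94.889) (closed)

G21
G90
G0 X98.447 Y98.102
M3 S540
G1 X70.480 Y92.603 F1408
M5
G0 X214.320 Y27.121
M3 S897
G1 X212.186 Y14.838 F1175
G1 X217.319 Y15.801 F1175
G1 X229.718 Y30.011 F1175
M5
G0 X123.386 Y80.142
M3 S897
G1 X110.758 Y78.432 F1175
G1 X101.547 Y87.238 F1175
G1 X102.690 Y99.930 F1175
G1 X113.325 Y106.950 F1175
G1 X125.444 Y103.012 F1175
G1 X129.922 Y91.081 F1175
G1 X123.386 Y80.142 F1175
M5
G0 X68.560 Y36.810
M3 S540
G1 X52.537 Y64.563 F1408
G1 X20.491 Y64.563 F1408
G1 X4.468 Y36.810 F1408
G1 X20.491 Y9.057 F1408
G1 X52.537 Y9.057 F1408
G1 X68.560 Y36.810 F1408
M5
G0 X205.830 Y94.889
M3 S540
G1 X204.748 Y78.840 F1408
G1 X191.390 Y87.802 F1408
G1 X205.830 Y94.889 F1408
M5
G0 X0.000 Y0.000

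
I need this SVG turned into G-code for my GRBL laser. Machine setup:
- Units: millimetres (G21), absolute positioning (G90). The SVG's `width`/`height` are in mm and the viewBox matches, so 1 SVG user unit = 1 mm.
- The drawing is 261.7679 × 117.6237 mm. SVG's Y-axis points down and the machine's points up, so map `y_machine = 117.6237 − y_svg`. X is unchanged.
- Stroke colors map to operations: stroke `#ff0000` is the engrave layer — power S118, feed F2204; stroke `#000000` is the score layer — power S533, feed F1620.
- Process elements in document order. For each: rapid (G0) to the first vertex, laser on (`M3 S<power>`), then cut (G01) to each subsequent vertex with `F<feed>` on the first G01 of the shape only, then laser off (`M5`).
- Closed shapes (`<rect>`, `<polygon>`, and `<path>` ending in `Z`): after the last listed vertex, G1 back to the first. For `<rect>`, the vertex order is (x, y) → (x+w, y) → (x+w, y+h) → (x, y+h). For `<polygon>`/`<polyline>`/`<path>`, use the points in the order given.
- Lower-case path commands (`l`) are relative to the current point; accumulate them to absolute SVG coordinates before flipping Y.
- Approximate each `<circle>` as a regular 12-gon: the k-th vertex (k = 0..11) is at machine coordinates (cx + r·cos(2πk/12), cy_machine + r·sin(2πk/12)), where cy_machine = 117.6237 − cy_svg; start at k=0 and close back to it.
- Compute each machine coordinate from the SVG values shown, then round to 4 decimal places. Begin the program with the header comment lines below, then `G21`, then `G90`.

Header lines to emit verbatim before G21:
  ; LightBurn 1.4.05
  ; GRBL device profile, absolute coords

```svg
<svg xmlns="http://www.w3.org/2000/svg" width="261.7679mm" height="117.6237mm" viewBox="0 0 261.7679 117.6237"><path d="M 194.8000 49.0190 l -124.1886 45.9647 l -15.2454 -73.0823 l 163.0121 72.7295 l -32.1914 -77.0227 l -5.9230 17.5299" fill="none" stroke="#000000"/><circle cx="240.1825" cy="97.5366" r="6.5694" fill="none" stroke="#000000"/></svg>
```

1 u = 1 mm; y_m = 117.6237 − y.

[1] `<path>` open polyline, #000000→score S533 F1620: (194.8000,68.6047) → (70.6114,22.6400) → (55.3660,95.7223) → (218.3781,22.9928) → (186.1867,100.0155) → (180.2637,82.4856)

[2] `<circle>` circle, #000000→score S533 F1620: (246.7519,20.0871) → (245.8718,23.3718) → (243.4672,25.7764) → (240.1825,26.6565) → (236.8978,25.7764) → (234.4932,23.3718) → (233.6131,20.0871) → (234.4932,16.8024) → (236.8978,14.3978) → (240.1825,13.5177) → (243.4672,14.3978) → (245.8718,16.8024) → (246.7519,20.0871) (closed)

; LightBurn 1.4.05
; GRBL device profile, absolute coords
G21
G90
G0 X194.8000 Y68.6047
M3 S533
G01 X70.6114 Y22.6400 F1620
G01 X55.3660 Y95.7223
G01 X218.3781 Y22.9928
G01 X186.1867 Y100.0155
G01 X180.2637 Y82.4856
M5
G0 X246.7519 Y20.0871
M3 S533
G01 X245.8718 Y23.3718 F1620
G01 X243.4672 Y25.7764
G01 X240.1825 Y26.6565
G01 X236.8978 Y25.7764
G01 X234.4932 Y23.3718
G01 X233.6131 Y20.0871
G01 X234.4932 Y16.8024
G01 X236.8978 Y14.3978
G01 X240.1825 Y13.5177
G01 X243.4672 Y14.3978
G01 X245.8718 Y16.8024
G01 X246.7519 Y20.0871
M5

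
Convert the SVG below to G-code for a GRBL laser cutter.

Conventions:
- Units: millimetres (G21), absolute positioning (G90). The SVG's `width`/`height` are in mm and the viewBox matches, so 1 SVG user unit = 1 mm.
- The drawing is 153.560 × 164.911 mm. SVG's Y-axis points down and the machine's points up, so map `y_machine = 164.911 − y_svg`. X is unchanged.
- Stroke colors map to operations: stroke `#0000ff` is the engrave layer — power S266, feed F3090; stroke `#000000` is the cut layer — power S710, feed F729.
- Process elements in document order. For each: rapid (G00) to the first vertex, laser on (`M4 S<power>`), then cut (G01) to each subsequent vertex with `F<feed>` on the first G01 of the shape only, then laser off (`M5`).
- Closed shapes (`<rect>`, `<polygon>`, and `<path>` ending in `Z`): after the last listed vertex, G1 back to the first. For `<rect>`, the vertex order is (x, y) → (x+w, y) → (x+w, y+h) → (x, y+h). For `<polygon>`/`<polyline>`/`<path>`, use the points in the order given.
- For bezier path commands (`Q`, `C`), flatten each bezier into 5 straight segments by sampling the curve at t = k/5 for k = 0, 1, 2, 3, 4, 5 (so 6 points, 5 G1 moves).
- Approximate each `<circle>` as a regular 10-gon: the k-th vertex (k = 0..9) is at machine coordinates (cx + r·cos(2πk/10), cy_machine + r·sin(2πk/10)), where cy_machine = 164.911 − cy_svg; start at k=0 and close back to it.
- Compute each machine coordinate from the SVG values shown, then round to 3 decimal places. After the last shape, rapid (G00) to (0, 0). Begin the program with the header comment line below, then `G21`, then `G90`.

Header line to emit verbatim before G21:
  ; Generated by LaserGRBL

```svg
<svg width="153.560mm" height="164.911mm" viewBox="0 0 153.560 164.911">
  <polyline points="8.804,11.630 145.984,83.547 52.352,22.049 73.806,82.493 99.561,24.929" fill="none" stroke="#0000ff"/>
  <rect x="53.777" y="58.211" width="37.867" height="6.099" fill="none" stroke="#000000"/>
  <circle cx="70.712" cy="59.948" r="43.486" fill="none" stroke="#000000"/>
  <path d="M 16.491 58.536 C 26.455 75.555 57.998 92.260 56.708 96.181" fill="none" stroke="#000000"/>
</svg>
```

1 u = 1 mm; y_m = 164.911 − y.

[1] `<polyline>` open polyline, #0000ff→engrave S266 F3090: (8.804,153.281) → (145.984,81.364) → (52.352,142.862) → (73.806,82.418) → (99.561,139.982)

[2] `<rect>` rectangle, #000000→cut S710 F729: (53.777,106.700) → (91.644,106.700) → (91.644,100.601) → (53.777,100.601) → (53.777,106.700) (closed)

[3] `<circle>` circle, #000000→cut S710 F729: (114.198,104.963) → (105.893,130.523) → (84.150,146.321) → (57.274,146.321) → (35.531,130.523) → (27.226,104.963) → (35.531,79.403) → (57.274,63.605) → (84.150,63.605) → (105.893,79.403) → (114.198,104.963) (closed)

[4] `<path>` cubic bezier, #000000→cut S710 F729: (16.491,106.375) → (24.624,96.301) → (35.323,86.901) → (45.979,78.773) → (53.977,72.517) → (56.708,68.730)

; Generated by LaserGRBL
G21
G90
G00 X8.804 Y153.281
M4 S266
G01 X145.984 Y81.364 F3090
G01 X52.352 Y142.862
G01 X73.806 Y82.418
G01 X99.561 Y139.982
M5
G00 X53.777 Y106.700
M4 S710
G01 X91.644 Y106.700 F729
G01 X91.644 Y100.601
G01 X53.777 Y100.601
G01 X53.777 Y106.700
M5
G00 X114.198 Y104.963
M4 S710
G01 X105.893 Y130.523 F729
G01 X84.150 Y146.321
G01 X57.274 Y146.321
G01 X35.531 Y130.523
G01 X27.226 Y104.963
G01 X35.531 Y79.403
G01 X57.274 Y63.605
G01 X84.150 Y63.605
G01 X105.893 Y79.403
G01 X114.198 Y104.963
M5
G00 X16.491 Y106.375
M4 S710
G01 X24.624 Y96.301 F729
G01 X35.323 Y86.901
G01 X45.979 Y78.773
G01 X53.977 Y72.517
G01 X56.708 Y68.730
M5
G00 X0.000 Y0.000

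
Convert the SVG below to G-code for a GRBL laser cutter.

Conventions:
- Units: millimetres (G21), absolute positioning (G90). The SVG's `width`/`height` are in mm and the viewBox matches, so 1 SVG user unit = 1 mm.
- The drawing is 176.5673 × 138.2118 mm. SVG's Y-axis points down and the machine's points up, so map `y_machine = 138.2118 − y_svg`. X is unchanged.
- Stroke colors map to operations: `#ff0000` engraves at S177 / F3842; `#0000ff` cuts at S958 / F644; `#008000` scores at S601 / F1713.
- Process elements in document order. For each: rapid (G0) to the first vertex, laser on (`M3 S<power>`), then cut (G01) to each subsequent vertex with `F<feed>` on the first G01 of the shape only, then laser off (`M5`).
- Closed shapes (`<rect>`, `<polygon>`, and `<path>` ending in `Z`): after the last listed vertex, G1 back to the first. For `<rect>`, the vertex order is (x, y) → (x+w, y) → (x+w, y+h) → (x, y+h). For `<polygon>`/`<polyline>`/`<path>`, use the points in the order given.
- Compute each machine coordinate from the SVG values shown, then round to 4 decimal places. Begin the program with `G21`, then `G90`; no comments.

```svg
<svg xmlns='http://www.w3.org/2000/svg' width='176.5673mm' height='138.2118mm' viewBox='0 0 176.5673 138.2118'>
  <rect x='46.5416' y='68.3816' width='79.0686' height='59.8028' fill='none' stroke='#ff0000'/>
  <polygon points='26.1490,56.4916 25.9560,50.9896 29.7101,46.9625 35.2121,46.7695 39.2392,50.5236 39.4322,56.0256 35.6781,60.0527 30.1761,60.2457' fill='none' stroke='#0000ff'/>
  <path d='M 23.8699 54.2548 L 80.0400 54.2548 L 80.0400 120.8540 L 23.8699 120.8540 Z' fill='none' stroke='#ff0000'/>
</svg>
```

G21
G90
G0 X46.5416 Y69.8302
M3 S177
G01 X125.6102 Y69.8302 F3842
G01 X125.6102 Y10.0274
G01 X46.5416 Y10.0274
G01 X46.5416 Y69.8302
M5
G0 X26.1490 Y81.7202
M3 S958
G01 X25.9560 Y87.2222 F644
G01 X29.7101 Y91.2493
G01 X35.2121 Y91.4423
G01 X39.2392 Y87.6882
G01 X39.4322 Y82.1862
G01 X35.6781 Y78.1591
G01 X30.1761 Y77.9661
G01 X26.1490 Y81.7202
M5
G0 X23.8699 Y83.9570
M3 S177
G01 X80.0400 Y83.9570 F3842
G01 X80.0400 Y17.3578
G01 X23.8699 Y17.3578
G01 X23.8699 Y83.9570
M5

viewBox `0 0 176.5673 138.2118` with mm width/height → 1 unit = 1 mm. Flip: y_m = 138.2118 − y_svg.

**Shape 1** — `<rect>` rectangle, stroke `#ff0000` → engrave (S177, F3842). Machine vertices: (46.5416,69.8302) → (125.6102,69.8302) → (125.6102,10.0274) → (46.5416,10.0274) → (46.5416,69.8302). Closed: final G1 returns to the first vertex.

**Shape 2** — `<polygon>` regular polygon, stroke `#0000ff` → cut (S958, F644). Machine vertices: (26.1490,81.7202) → (25.9560,87.2222) → (29.7101,91.2493) → (35.2121,91.4423) → (39.2392,87.6882) → (39.4322,82.1862) → (35.6781,78.1591) → (30.1761,77.9661) → (26.1490,81.7202). Closed: final G1 returns to the first vertex.

**Shape 3** — `<path>` rectangle, stroke `#ff0000` → engrave (S177, F3842). Machine vertices: (23.8699,83.9570) → (80.0400,83.9570) → (80.0400,17.3578) → (23.8699,17.3578) → (23.8699,83.9570). Closed: final G1 returns to the first vertex.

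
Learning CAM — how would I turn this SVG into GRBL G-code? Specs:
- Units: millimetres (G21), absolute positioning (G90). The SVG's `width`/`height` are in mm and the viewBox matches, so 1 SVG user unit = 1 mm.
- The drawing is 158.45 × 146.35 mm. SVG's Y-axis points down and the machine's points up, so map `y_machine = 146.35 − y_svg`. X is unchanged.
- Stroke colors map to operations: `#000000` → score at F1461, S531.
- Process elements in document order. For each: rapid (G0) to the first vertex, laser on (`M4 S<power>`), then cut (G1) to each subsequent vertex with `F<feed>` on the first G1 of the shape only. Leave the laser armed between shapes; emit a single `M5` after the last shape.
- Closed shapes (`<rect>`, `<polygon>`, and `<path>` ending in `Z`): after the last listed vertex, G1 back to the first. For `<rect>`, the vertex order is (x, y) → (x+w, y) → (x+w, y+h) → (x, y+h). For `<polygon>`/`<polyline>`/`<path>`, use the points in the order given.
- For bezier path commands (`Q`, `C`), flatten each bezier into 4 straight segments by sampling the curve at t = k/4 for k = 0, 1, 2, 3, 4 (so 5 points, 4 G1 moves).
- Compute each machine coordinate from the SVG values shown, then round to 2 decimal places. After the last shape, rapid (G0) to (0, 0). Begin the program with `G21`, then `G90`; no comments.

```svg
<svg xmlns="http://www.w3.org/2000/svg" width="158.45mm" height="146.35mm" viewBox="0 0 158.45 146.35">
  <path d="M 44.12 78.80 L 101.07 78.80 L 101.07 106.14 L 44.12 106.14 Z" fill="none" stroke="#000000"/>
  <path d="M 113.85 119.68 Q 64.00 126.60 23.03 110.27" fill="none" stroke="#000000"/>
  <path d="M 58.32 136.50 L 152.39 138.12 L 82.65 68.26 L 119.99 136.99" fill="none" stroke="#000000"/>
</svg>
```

G21
G90
G0 X44.12 Y67.55
M4 S531
G1 X101.07 Y67.55 F1461
G1 X101.07 Y40.21
G1 X44.12 Y40.21
G1 X44.12 Y67.55
G0 X113.85 Y26.67
M4 S531
G1 X89.48 Y24.66 F1461
G1 X66.22 Y25.56
G1 X44.07 Y29.37
G1 X23.03 Y36.08
G0 X58.32 Y9.85
M4 S531
G1 X152.39 Y8.23 F1461
G1 X82.65 Y78.09
G1 X119.99 Y9.36
M5
G0 X0.00 Y0.00

Since the viewBox matches the mm dimensions, user units are millimetres directly. The only transform is the Y-flip y_m = 146.35 − y_svg.

Shape 1 is a rectangle drawn with `<path>`. Its stroke #000000 means score at S531, F1461. After flipping Y the toolpath is (44.12,67.55) → (101.07,67.55) → (101.07,40.21) → (44.12,40.21) → (44.12,67.55), returning to the start.

Shape 2 is a quadratic bezier drawn with `<path>`. Its stroke #000000 means score at S531, F1461. After flipping Y the toolpath is (113.85,26.67) → (89.48,24.66) → (66.22,25.56) → (44.07,29.37) → (23.03,36.08).

Shape 3 is a open polyline drawn with `<path>`. Its stroke #000000 means score at S531, F1461. After flipping Y the toolpath is (58.32,9.85) → (152.39,8.23) → (82.65,78.09) → (119.99,9.36).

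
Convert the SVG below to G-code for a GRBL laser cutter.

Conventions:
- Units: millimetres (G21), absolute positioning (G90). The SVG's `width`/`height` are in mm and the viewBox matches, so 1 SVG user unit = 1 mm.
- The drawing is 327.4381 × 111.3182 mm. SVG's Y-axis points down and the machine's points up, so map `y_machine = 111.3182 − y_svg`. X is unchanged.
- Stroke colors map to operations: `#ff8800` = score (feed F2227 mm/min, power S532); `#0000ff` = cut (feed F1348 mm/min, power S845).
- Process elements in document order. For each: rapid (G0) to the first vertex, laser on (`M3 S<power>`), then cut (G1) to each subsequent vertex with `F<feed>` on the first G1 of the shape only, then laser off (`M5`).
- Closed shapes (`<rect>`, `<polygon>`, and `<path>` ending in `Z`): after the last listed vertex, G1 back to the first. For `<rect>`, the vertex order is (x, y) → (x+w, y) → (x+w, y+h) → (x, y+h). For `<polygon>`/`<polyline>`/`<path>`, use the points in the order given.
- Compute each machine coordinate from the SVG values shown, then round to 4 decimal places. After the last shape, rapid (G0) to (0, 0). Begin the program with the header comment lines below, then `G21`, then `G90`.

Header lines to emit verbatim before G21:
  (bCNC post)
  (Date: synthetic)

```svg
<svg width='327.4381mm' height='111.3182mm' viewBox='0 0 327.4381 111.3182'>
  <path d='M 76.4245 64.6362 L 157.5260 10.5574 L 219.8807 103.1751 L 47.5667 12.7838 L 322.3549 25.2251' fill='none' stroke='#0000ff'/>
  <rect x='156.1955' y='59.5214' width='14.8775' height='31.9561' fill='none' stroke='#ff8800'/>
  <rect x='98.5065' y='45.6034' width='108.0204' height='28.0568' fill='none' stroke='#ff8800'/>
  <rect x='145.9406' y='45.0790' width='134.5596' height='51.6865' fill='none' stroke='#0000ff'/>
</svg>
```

(bCNC post)
(Date: synthetic)
G21
G90
G0 X76.4245 Y46.6820
M3 S845
G1 X157.5260 Y100.7608 F1348
G1 X219.8807 Y8.1431
G1 X47.5667 Y98.5344
G1 X322.3549 Y86.0931
M5
G0 X156.1955 Y51.7968
M3 S532
G1 X171.0730 Y51.7968 F2227
G1 X171.0730 Y19.8407
G1 X156.1955 Y19.8407
G1 X156.1955 Y51.7968
M5
G0 X98.5065 Y65.7148
M3 S532
G1 X206.5269 Y65.7148 F2227
G1 X206.5269 Y37.6580
G1 X98.5065 Y37.6580
G1 X98.5065 Y65.7148
M5
G0 X145.9406 Y66.2392
M3 S845
G1 X280.5002 Y66.2392 F1348
G1 X280.5002 Y14.5527
G1 X145.9406 Y14.5527
G1 X145.9406 Y66.2392
M5
G0 X0.0000 Y0.0000

Since the viewBox matches the mm dimensions, user units are millimetres directly. The only transform is the Y-flip y_m = 111.3182 − y_svg.

Shape 1 is a open polyline drawn with `<path>`. Its stroke #0000ff means cut at S845, F1348. After flipping Y the toolpath is (76.4245,46.6820) → (157.5260,100.7608) → (219.8807,8.1431) → (47.5667,98.5344) → (322.3549,86.0931).

Shape 2 is a rectangle drawn with `<rect>`. Its stroke #ff8800 means score at S532, F2227. After flipping Y the toolpath is (156.1955,51.7968) → (171.0730,51.7968) → (171.0730,19.8407) → (156.1955,19.8407) → (156.1955,51.7968), returning to the start.

Shape 3 is a rectangle drawn with `<rect>`. Its stroke #ff8800 means score at S532, F2227. After flipping Y the toolpath is (98.5065,65.7148) → (206.5269,65.7148) → (206.5269,37.6580) → (98.5065,37.6580) → (98.5065,65.7148), returning to the start.

Shape 4 is a rectangle drawn with `<rect>`. Its stroke #0000ff means cut at S845, F1348. After flipping Y the toolpath is (145.9406,66.2392) → (280.5002,66.2392) → (280.5002,14.5527) → (145.9406,14.5527) → (145.9406,66.2392), returning to the start.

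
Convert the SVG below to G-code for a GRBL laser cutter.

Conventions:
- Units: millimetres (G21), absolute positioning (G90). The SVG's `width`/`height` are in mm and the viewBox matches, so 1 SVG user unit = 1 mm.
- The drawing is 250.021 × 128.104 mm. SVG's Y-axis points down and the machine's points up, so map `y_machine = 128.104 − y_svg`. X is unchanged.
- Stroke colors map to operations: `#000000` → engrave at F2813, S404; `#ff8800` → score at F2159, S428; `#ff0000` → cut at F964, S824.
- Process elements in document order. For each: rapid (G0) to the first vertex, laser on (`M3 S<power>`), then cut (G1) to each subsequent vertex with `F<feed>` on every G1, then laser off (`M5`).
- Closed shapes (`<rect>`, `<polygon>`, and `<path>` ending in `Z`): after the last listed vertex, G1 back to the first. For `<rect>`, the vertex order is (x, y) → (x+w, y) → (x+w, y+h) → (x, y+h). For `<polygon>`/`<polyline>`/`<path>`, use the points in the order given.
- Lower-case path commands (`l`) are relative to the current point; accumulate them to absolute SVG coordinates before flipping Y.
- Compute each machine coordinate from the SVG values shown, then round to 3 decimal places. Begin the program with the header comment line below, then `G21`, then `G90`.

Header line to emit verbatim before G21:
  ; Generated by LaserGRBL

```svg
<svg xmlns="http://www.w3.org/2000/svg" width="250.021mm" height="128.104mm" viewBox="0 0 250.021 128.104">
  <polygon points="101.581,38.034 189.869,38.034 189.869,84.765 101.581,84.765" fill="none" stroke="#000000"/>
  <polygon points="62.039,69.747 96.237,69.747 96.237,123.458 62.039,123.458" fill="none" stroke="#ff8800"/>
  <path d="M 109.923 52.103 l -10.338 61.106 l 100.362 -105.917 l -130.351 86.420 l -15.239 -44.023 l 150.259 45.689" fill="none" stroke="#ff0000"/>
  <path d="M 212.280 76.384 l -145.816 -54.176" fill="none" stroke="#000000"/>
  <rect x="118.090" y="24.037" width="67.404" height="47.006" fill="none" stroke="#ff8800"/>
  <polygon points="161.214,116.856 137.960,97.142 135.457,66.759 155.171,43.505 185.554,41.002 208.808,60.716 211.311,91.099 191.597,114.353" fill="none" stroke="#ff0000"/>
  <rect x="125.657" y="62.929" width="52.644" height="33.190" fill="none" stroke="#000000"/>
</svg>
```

; Generated by LaserGRBL
G21
G90
G0 X101.581 Y90.070
M3 S404
G1 X189.869 Y90.070 F2813
G1 X189.869 Y43.339 F2813
G1 X101.581 Y43.339 F2813
G1 X101.581 Y90.070 F2813
M5
G0 X62.039 Y58.357
M3 S428
G1 X96.237 Y58.357 F2159
G1 X96.237 Y4.646 F2159
G1 X62.039 Y4.646 F2159
G1 X62.039 Y58.357 F2159
M5
G0 X109.923 Y76.001
M3 S824
G1 X99.585 Y14.895 F964
G1 X199.947 Y120.812 F964
G1 X69.596 Y34.392 F964
G1 X54.357 Y78.415 F964
G1 X204.616 Y32.726 F964
M5
G0 X212.280 Y51.720
M3 S404
G1 X66.464 Y105.896 F2813
M5
G0 X118.090 Y104.067
M3 S428
G1 X185.494 Y104.067 F2159
G1 X185.494 Y57.061 F2159
G1 X118.090 Y57.061 F2159
G1 X118.090 Y104.067 F2159
M5
G0 X161.214 Y11.248
M3 S824
G1 X137.960 Y30.962 F964
G1 X135.457 Y61.345 F964
G1 X155.171 Y84.599 F964
G1 X185.554 Y87.102 F964
G1 X208.808 Y67.388 F964
G1 X211.311 Y37.005 F964
G1 X191.597 Y13.751 F964
G1 X161.214 Y11.248 F964
M5
G0 X125.657 Y65.175
M3 S404
G1 X178.301 Y65.175 F2813
G1 X178.301 Y31.985 F2813
G1 X125.657 Y31.985 F2813
G1 X125.657 Y65.175 F2813
M5

1 u = 1 mm; y_m = 128.104 − y.

[1] `<polygon>` rectangle, #000000→engrave S404 F2813: (101.581,90.070) → (189.869,90.070) → (189.869,43.339) → (101.581,43.339) → (101.581,90.070) (closed)

[2] `<polygon>` rectangle, #ff8800→score S428 F2159: (62.039,58.357) → (96.237,58.357) → (96.237,4.646) → (62.039,4.646) → (62.039,58.357) (closed)

[3] `<path>` open polyline, #ff0000→cut S824 F964: (109.923,76.001) → (99.585,14.895) → (199.947,120.812) → (69.596,34.392) → (54.357,78.415) → (204.616,32.726)

[4] `<path>` line segment, #000000→engrave S404 F2813: (212.280,51.720) → (66.464,105.896)

[5] `<rect>` rectangle, #ff8800→score S428 F2159: (118.090,104.067) → (185.494,104.067) → (185.494,57.061) → (118.090,57.061) → (118.090,104.067) (closed)

[6] `<polygon>` regular polygon, #ff0000→cut S824 F964: (161.214,11.248) → (137.960,30.962) → (135.457,61.345) → (155.171,84.599) → (185.554,87.102) → (208.808,67.388) → (211.311,37.005) → (191.597,13.751) → (161.214,11.248) (closed)

[7] `<rect>` rectangle, #000000→engrave S404 F2813: (125.657,65.175) → (178.301,65.175) → (178.301,31.985) → (125.657,31.985) → (125.657,65.175) (closed)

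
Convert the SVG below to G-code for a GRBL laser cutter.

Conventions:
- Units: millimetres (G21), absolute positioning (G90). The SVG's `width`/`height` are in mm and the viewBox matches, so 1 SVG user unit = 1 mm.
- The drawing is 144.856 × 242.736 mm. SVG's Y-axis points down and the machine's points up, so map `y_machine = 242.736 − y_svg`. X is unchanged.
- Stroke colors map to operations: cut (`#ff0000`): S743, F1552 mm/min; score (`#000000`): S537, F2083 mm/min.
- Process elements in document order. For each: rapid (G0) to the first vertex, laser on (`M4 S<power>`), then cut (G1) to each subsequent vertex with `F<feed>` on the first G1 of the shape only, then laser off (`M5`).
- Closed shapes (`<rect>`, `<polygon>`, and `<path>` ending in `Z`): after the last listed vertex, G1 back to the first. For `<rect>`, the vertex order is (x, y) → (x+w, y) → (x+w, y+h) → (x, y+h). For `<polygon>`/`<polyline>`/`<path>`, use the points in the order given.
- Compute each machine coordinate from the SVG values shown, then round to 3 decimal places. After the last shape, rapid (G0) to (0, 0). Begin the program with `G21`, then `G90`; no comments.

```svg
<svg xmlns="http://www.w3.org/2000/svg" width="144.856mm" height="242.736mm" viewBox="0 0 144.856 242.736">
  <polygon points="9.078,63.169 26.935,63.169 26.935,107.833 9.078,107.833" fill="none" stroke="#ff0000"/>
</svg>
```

G21
G90
G0 X9.078 Y179.567
M4 S743
G1 X26.935 Y179.567 F1552
G1 X26.935 Y134.903
G1 X9.078 Y134.903
G1 X9.078 Y179.567
M5
G0 X0.000 Y0.000

viewBox `0 0 144.856 242.736` with mm width/height → 1 unit = 1 mm. Flip: y_m = 242.736 − y_svg.

**Shape 1** — `<polygon>` rectangle, stroke `#ff0000` → cut (S743, F1552). Machine vertices: (9.078,179.567) → (26.935,179.567) → (26.935,134.903) → (9.078,134.903) → (9.078,179.567). Closed: final G1 returns to the first vertex.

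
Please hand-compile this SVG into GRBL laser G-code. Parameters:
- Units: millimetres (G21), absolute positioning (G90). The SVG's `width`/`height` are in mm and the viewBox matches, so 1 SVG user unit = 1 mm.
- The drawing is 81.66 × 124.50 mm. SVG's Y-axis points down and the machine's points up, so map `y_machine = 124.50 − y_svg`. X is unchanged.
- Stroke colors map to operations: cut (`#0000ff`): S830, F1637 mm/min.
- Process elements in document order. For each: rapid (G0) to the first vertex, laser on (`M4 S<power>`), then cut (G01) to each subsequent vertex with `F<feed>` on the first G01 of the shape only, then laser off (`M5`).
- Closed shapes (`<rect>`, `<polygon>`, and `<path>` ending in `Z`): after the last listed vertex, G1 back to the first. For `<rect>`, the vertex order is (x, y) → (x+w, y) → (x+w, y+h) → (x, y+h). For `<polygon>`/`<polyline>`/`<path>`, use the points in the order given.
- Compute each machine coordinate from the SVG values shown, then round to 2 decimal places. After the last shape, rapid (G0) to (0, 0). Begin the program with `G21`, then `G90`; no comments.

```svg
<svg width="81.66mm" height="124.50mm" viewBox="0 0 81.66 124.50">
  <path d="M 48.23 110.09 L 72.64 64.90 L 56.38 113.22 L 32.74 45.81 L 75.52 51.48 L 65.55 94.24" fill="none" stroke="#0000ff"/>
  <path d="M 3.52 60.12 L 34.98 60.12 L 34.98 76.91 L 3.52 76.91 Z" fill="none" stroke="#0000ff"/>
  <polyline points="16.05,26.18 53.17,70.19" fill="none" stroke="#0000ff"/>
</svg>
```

G21
G90
G0 X48.23 Y14.41
M4 S830
G01 X72.64 Y59.60 F1637
G01 X56.38 Y11.28
G01 X32.74 Y78.69
G01 X75.52 Y73.02
G01 X65.55 Y30.26
M5
G0 X3.52 Y64.38
M4 S830
G01 X34.98 Y64.38 F1637
G01 X34.98 Y47.59
G01 X3.52 Y47.59
G01 X3.52 Y64.38
M5
G0 X16.05 Y98.32
M4 S830
G01 X53.17 Y54.31 F1637
M5
G0 X0.00 Y0.00

1 u = 1 mm; y_m = 124.50 − y.

[1] `<path>` open polyline, #0000ff→cut S830 F1637: (48.23,14.41) → (72.64,59.60) → (56.38,11.28) → (32.74,78.69) → (75.52,73.02) → (65.55,30.26)

[2] `<path>` rectangle, #0000ff→cut S830 F1637: (3.52,64.38) → (34.98,64.38) → (34.98,47.59) → (3.52,47.59) → (3.52,64.38) (closed)

[3] `<polyline>` line segment, #0000ff→cut S830 F1637: (16.05,98.32) → (53.17,54.31)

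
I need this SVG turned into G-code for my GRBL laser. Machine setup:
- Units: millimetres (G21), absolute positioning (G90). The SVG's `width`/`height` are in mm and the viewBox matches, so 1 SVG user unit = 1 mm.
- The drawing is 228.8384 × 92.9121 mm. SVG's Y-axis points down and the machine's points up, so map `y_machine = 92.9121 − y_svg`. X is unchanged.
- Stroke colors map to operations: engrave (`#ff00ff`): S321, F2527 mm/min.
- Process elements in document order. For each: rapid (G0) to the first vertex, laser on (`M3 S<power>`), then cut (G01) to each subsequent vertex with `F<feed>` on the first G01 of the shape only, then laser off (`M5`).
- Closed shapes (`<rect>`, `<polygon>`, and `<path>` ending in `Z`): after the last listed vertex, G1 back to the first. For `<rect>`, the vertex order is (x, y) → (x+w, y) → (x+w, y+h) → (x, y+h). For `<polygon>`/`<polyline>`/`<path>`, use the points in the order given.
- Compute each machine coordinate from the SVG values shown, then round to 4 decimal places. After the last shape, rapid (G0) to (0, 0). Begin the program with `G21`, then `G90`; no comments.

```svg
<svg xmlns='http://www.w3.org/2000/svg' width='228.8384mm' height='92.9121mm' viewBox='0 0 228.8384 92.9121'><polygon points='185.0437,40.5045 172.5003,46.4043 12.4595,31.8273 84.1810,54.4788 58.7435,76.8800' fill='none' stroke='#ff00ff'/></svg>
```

Since the viewBox matches the mm dimensions, user units are millimetres directly. The only transform is the Y-flip y_m = 92.9121 − y_svg.

Shape 1 is a closed polygon drawn with `<polygon>`. Its stroke #ff00ff means engrave at S321, F2527. After flipping Y the toolpath is (185.0437,52.4076) → (172.5003,46.5078) → (12.4595,61.0848) → (84.1810,38.4333) → (58.7435,16.0321) → (185.0437,52.4076), returning to the start.

G21
G90
G0 X185.0437 Y52.4076
M3 S321
G01 X172.5003 Y46.5078 F2527
G01 X12.4595 Y61.0848
G01 X84.1810 Y38.4333
G01 X58.7435 Y16.0321
G01 X185.0437 Y52.4076
M5
G0 X0.0000 Y0.0000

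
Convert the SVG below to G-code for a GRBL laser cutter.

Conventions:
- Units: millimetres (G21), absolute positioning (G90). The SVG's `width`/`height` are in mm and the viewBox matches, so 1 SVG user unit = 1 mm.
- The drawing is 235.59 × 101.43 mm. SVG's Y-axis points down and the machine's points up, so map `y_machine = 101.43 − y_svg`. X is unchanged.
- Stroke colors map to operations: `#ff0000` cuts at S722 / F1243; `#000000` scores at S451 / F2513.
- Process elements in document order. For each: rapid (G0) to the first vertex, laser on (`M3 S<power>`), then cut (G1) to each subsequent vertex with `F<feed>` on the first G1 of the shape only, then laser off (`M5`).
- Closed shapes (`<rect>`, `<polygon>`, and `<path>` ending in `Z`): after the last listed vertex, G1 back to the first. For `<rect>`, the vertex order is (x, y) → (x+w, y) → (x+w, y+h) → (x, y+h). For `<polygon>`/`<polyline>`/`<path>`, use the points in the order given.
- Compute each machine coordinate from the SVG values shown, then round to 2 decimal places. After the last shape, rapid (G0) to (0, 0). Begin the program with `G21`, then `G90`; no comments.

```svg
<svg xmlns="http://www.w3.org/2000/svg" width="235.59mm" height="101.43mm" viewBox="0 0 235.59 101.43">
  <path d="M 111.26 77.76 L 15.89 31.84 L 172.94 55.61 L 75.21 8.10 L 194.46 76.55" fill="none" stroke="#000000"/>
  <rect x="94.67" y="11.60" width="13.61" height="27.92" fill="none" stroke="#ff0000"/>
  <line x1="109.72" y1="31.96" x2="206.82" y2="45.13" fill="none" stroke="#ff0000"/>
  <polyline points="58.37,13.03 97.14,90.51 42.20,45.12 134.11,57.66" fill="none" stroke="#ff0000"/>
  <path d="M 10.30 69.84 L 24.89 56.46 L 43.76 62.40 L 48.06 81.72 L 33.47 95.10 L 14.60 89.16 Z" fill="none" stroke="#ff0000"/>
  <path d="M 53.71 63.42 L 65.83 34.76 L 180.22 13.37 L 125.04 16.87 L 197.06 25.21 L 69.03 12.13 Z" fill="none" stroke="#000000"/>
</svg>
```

G21
G90
G0 X111.26 Y23.67
M3 S451
G1 X15.89 Y69.59 F2513
G1 X172.94 Y45.82
G1 X75.21 Y93.33
G1 X194.46 Y24.88
M5
G0 X94.67 Y89.83
M3 S722
G1 X108.28 Y89.83 F1243
G1 X108.28 Y61.91
G1 X94.67 Y61.91
G1 X94.67 Y89.83
M5
G0 X109.72 Y69.47
M3 S722
G1 X206.82 Y56.30 F1243
M5
G0 X58.37 Y88.40
M3 S722
G1 X97.14 Y10.92 F1243
G1 X42.20 Y56.31
G1 X134.11 Y43.77
M5
G0 X10.30 Y31.59
M3 S722
G1 X24.89 Y44.97 F1243
G1 X43.76 Y39.03
G1 X48.06 Y19.71
G1 X33.47 Y6.33
G1 X14.60 Y12.27
G1 X10.30 Y31.59
M5
G0 X53.71 Y38.01
M3 S451
G1 X65.83 Y66.67 F2513
G1 X180.22 Y88.06
G1 X125.04 Y84.56
G1 X197.06 Y76.22
G1 X69.03 Y89.30
G1 X53.71 Y38.01
M5
G0 X0.00 Y0.00

Since the viewBox matches the mm dimensions, user units are millimetres directly. The only transform is the Y-flip y_m = 101.43 − y_svg.

Shape 1 is a open polyline drawn with `<path>`. Its stroke #000000 means score at S451, F2513. After flipping Y the toolpath is (111.26,23.67) → (15.89,69.59) → (172.94,45.82) → (75.21,93.33) → (194.46,24.88).

Shape 2 is a rectangle drawn with `<rect>`. Its stroke #ff0000 means cut at S722, F1243. After flipping Y the toolpath is (94.67,89.83) → (108.28,89.83) → (108.28,61.91) → (94.67,61.91) → (94.67,89.83), returning to the start.

Shape 3 is a line segment drawn with `<line>`. Its stroke #ff0000 means cut at S722, F1243. After flipping Y the toolpath is (109.72,69.47) → (206.82,56.30).

Shape 4 is a open polyline drawn with `<polyline>`. Its stroke #ff0000 means cut at S722, F1243. After flipping Y the toolpath is (58.37,88.40) → (97.14,10.92) → (42.20,56.31) → (134.11,43.77).

Shape 5 is a regular polygon drawn with `<path>`. Its stroke #ff0000 means cut at S722, F1243. After flipping Y the toolpath is (10.30,31.59) → (24.89,44.97) → (43.76,39.03) → (48.06,19.71) → (33.47,6.33) → (14.60,12.27) → (10.30,31.59), returning to the start.

Shape 6 is a closed polygon drawn with `<path>`. Its stroke #000000 means score at S451, F2513. After flipping Y the toolpath is (53.71,38.01) → (65.83,66.67) → (180.22,88.06) → (125.04,84.56) → (197.06,76.22) → (69.03,89.30) → (53.71,38.01), returning to the start.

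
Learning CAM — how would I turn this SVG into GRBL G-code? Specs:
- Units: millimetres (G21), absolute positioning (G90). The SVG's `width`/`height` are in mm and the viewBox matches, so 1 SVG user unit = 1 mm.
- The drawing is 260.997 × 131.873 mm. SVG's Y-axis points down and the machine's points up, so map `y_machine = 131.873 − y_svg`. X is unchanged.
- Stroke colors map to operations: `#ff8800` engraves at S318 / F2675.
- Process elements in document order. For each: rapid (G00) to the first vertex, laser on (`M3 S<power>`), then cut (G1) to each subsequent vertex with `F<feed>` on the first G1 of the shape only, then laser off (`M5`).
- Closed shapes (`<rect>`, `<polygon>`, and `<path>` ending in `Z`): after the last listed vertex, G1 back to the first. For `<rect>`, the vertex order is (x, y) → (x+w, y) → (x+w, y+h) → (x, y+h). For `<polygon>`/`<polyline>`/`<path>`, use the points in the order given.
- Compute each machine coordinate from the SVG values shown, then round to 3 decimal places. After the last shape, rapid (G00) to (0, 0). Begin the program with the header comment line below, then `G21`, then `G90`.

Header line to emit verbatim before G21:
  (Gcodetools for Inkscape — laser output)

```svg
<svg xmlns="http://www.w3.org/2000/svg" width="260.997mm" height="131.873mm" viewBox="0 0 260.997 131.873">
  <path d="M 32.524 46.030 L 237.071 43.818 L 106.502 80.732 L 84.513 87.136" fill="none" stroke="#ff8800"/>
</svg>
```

1 u = 1 mm; y_m = 131.873 − y.

[1] `<path>` open polyline, #ff8800→engrave S318 F2675: (32.524,85.843) → (237.071,88.055) → (106.502,51.141) → (84.513,44.737)

(Gcodetools for Inkscape — laser output)
G21
G90
G00 X32.524 Y85.843
M3 S318
G1 X237.071 Y88.055 F2675
G1 X106.502 Y51.141
G1 X84.513 Y44.737
M5
G00 X0.000 Y0.000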